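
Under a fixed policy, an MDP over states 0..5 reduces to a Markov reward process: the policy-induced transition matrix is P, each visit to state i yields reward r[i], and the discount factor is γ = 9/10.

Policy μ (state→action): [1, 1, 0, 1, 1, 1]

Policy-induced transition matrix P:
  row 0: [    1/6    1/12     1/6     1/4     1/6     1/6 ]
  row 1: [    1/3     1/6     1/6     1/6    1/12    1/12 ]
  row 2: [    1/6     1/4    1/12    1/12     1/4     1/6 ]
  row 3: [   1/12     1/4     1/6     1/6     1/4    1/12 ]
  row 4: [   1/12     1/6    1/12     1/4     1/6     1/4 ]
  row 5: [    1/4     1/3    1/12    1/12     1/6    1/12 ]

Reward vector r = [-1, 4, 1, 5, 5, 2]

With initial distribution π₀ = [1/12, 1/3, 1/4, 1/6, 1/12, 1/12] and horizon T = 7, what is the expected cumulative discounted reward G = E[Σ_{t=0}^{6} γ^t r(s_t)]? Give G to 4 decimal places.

t=0: π = [0.0833, 0.3333, 0.2500, 0.1667, 0.0833, 0.0833], E[r] = 2.9167, γ^t·E[r] = 2.916667, running G = 2.916667
t=1: π = [0.2083, 0.2083, 0.1319, 0.1528, 0.1736, 0.1250], E[r] = 2.6389, γ^t·E[r] = 2.375000, running G = 5.291667
t=2: π = [0.1846, 0.1939, 0.1308, 0.1771, 0.1730, 0.1406], E[r] = 2.7535, γ^t·E[r] = 2.230313, running G = 7.521979
t=3: π = [0.1815, 0.2004, 0.1296, 0.1739, 0.1762, 0.1385], E[r] = 2.7766, γ^t·E[r] = 2.024156, running G = 9.546135
t=4: π = [0.1824, 0.1999, 0.1296, 0.1741, 0.1753, 0.1386], E[r] = 2.7710, γ^t·E[r] = 1.818083, running G = 11.364219
t=5: π = [0.1824, 0.1999, 0.1297, 0.1741, 0.1753, 0.1385], E[r] = 2.7711, γ^t·E[r] = 1.636320, running G = 13.000539
t=6: π = [0.1824, 0.1999, 0.1297, 0.1741, 0.1753, 0.1386], E[r] = 2.7712, γ^t·E[r] = 1.472723, running G = 14.473262

G = 14.4733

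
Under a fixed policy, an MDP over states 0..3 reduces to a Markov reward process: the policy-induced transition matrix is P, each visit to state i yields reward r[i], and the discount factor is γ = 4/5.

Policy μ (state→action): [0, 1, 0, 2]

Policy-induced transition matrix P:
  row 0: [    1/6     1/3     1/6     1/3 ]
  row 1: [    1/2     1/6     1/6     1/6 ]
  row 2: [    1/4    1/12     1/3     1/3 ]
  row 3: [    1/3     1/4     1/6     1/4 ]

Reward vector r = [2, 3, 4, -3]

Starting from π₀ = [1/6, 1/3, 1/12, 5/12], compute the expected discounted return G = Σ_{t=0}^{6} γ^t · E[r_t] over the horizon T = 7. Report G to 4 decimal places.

G = 4.2094

t=0: π = [0.1667, 0.3333, 0.0833, 0.4167], E[r] = 0.4167, γ^t·E[r] = 0.416667, running G = 0.416667
t=1: π = [0.3542, 0.2222, 0.1806, 0.2431], E[r] = 1.3681, γ^t·E[r] = 1.094444, running G = 1.511111
t=2: π = [0.2963, 0.2309, 0.1968, 0.2760], E[r] = 1.2442, γ^t·E[r] = 0.796296, running G = 2.307407
t=3: π = [0.3060, 0.2227, 0.1995, 0.2718], E[r] = 1.2623, γ^t·E[r] = 0.646321, running G = 2.953728
t=4: π = [0.3028, 0.2237, 0.1999, 0.2736], E[r] = 1.2557, γ^t·E[r] = 0.514324, running G = 3.468053
t=5: π = [0.3035, 0.2233, 0.2000, 0.2733], E[r] = 1.2570, γ^t·E[r] = 0.411889, running G = 3.879942
t=6: π = [0.3033, 0.2234, 0.2000, 0.2734], E[r] = 1.2566, γ^t·E[r] = 0.329410, running G = 4.209352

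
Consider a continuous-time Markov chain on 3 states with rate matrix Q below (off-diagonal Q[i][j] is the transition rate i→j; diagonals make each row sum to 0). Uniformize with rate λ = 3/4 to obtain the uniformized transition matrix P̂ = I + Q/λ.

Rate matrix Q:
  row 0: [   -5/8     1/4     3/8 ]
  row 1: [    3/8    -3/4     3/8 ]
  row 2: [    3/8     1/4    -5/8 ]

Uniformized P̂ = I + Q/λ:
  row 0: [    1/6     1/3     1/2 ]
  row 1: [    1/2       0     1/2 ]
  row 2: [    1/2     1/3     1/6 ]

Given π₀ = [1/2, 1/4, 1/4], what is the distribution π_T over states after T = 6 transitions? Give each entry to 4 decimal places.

t=0: π = [0.5000, 0.2500, 0.2500]
t=1: π = [0.3333, 0.2500, 0.4167]
t=2: π = [0.3889, 0.2500, 0.3611]
t=3: π = [0.3704, 0.2500, 0.3796]
t=4: π = [0.3765, 0.2500, 0.3735]
t=5: π = [0.3745, 0.2500, 0.3755]
t=6: π = [0.3752, 0.2500, 0.3748]

π = [0.3752, 0.2500, 0.3748]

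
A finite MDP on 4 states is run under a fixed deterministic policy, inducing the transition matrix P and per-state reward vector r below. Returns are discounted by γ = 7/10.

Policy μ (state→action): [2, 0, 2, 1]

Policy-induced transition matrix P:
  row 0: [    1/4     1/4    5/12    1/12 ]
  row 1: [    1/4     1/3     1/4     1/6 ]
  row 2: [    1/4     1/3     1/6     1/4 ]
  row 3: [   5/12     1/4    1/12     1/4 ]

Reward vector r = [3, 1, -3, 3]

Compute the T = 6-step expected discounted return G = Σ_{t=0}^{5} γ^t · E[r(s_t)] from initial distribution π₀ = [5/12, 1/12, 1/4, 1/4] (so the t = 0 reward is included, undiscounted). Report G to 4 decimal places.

t=0: π = [0.4167, 0.0833, 0.2500, 0.2500], E[r] = 1.3333, γ^t·E[r] = 1.333333, running G = 1.333333
t=1: π = [0.2917, 0.2778, 0.2569, 0.1736], E[r] = 0.9028, γ^t·E[r] = 0.631944, running G = 1.965278
t=2: π = [0.2789, 0.2946, 0.2483, 0.1782], E[r] = 0.9213, γ^t·E[r] = 0.451435, running G = 2.416713
t=3: π = [0.2797, 0.2952, 0.2461, 0.1790], E[r] = 0.9330, γ^t·E[r] = 0.320008, running G = 2.736721
t=4: π = [0.2798, 0.2951, 0.2463, 0.1788], E[r] = 0.9321, γ^t·E[r] = 0.223793, running G = 2.960514
t=5: π = [0.2798, 0.2951, 0.2463, 0.1788], E[r] = 0.9319, γ^t·E[r] = 0.156618, running G = 3.117132

G = 3.1171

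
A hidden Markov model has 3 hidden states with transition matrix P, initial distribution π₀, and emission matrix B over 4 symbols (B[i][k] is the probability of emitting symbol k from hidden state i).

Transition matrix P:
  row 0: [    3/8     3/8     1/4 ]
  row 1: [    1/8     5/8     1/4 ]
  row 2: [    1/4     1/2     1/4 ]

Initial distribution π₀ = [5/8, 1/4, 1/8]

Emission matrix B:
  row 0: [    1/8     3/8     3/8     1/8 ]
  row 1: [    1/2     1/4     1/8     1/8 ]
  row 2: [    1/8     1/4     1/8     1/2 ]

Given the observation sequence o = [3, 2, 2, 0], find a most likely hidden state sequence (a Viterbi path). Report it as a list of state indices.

path = [0, 0, 0, 1]

t=0: δ = [7.812e-02, 3.125e-02, 6.250e-02]  (obs o_0=3)
t=1: δ = [1.099e-02, 3.906e-03, 2.441e-03]  ψ = [0, 2, 0]  (obs o_1=2)
t=2: δ = [1.545e-03, 5.150e-04, 3.433e-04]  ψ = [0, 0, 0]  (obs o_2=2)
t=3: δ = [7.242e-05, 2.897e-04, 4.828e-05]  ψ = [0, 0, 0]  (obs o_3=0)
backtrack: best end state = 1; path = [0, 0, 0, 1]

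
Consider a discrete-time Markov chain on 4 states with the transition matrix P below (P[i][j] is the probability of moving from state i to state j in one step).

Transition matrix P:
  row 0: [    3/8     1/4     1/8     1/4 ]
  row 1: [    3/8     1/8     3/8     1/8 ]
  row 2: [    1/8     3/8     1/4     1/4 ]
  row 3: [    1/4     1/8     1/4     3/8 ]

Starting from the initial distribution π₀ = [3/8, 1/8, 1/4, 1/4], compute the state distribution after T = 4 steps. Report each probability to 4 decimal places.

t=0: π = [0.3750, 0.1250, 0.2500, 0.2500]
t=1: π = [0.2813, 0.2344, 0.2188, 0.2656]
t=2: π = [0.2871, 0.2148, 0.2441, 0.2539]
t=3: π = [0.2822, 0.2219, 0.2410, 0.2549]
t=4: π = [0.2829, 0.2205, 0.2425, 0.2541]

π = [0.2829, 0.2205, 0.2425, 0.2541]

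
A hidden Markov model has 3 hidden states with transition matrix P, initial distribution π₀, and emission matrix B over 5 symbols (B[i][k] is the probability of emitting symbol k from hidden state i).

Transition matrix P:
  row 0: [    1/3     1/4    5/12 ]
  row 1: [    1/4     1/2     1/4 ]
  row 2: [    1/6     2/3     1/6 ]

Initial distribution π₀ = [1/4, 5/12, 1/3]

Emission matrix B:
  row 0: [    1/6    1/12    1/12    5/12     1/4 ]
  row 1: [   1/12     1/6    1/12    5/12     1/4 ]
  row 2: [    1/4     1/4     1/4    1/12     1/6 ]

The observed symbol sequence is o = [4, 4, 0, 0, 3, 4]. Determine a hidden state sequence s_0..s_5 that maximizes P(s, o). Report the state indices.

t=0: δ = [6.250e-02, 1.042e-01, 5.556e-02]  (obs o_0=4)
t=1: δ = [6.510e-03, 1.302e-02, 4.340e-03]  ψ = [1, 1, 0]  (obs o_1=4)
t=2: δ = [5.425e-04, 5.425e-04, 8.138e-04]  ψ = [1, 1, 1]  (obs o_2=0)
t=3: δ = [3.014e-05, 4.521e-05, 5.651e-05]  ψ = [0, 2, 0]  (obs o_3=0)
t=4: δ = [4.710e-06, 1.570e-05, 1.047e-06]  ψ = [1, 2, 0]  (obs o_4=3)
t=5: δ = [9.811e-07, 1.962e-06, 6.541e-07]  ψ = [1, 1, 1]  (obs o_5=4)
backtrack: best end state = 1; path = [1, 1, 0, 2, 1, 1]

path = [1, 1, 0, 2, 1, 1]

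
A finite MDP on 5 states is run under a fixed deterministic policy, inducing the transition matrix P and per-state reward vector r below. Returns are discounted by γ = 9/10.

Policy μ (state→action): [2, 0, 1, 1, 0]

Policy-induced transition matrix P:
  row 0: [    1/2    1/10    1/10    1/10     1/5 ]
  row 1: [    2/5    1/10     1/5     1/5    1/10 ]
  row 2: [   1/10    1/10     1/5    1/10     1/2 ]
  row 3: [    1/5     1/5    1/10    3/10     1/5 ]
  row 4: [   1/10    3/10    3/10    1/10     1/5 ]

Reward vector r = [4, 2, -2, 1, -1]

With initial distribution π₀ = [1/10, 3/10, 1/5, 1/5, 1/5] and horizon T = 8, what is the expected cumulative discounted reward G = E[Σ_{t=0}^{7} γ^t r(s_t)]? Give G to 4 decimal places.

t=0: π = [0.1000, 0.3000, 0.2000, 0.2000, 0.2000], E[r] = 0.6000, γ^t·E[r] = 0.600000, running G = 0.600000
t=1: π = [0.2500, 0.1600, 0.1900, 0.1700, 0.2300], E[r] = 0.8800, γ^t·E[r] = 0.792000, running G = 1.392000
t=2: π = [0.2650, 0.1630, 0.1810, 0.1500, 0.2410], E[r] = 0.9330, γ^t·E[r] = 0.755730, running G = 2.147730
t=3: π = [0.2699, 0.1632, 0.1826, 0.1463, 0.2380], E[r] = 0.9491, γ^t·E[r] = 0.691894, running G = 2.839624
t=4: π = [0.2716, 0.1622, 0.1822, 0.1456, 0.2385], E[r] = 0.9534, γ^t·E[r] = 0.625539, running G = 3.465163
t=5: π = [0.2718, 0.1623, 0.1821, 0.1453, 0.2384], E[r] = 0.9545, γ^t·E[r] = 0.563640, running G = 4.028803
t=6: π = [0.2719, 0.1622, 0.1821, 0.1453, 0.2384], E[r] = 0.9549, γ^t·E[r] = 0.507452, running G = 4.536255
t=7: π = [0.2720, 0.1622, 0.1821, 0.1453, 0.2384], E[r] = 0.9550, γ^t·E[r] = 0.456751, running G = 4.993006

G = 4.9930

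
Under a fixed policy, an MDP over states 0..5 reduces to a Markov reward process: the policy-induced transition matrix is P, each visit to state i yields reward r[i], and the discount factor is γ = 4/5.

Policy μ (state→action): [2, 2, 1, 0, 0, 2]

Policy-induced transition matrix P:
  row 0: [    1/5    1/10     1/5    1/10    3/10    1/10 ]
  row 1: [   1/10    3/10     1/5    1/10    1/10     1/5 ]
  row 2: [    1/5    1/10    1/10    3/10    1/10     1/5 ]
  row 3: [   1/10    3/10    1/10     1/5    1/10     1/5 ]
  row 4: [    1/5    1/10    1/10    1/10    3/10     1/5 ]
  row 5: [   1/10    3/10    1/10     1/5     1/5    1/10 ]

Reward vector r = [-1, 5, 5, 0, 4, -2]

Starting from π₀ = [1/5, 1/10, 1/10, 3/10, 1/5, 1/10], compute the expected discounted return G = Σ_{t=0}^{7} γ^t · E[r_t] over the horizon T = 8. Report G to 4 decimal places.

G = 7.5637

t=0: π = [0.2000, 0.1000, 0.1000, 0.3000, 0.2000, 0.1000], E[r] = 1.4000, γ^t·E[r] = 1.400000, running G = 1.400000
t=1: π = [0.1500, 0.2000, 0.1300, 0.1600, 0.1900, 0.1700], E[r] = 1.9200, γ^t·E[r] = 1.536000, running G = 2.936000
t=2: π = [0.1470, 0.2060, 0.1350, 0.1590, 0.1850, 0.1680], E[r] = 1.9620, γ^t·E[r] = 1.255680, running G = 4.191680
t=3: π = [0.1467, 0.2066, 0.1353, 0.1597, 0.1832, 0.1685], E[r] = 1.9586, γ^t·E[r] = 1.002803, running G = 5.194483
t=4: π = [0.1465, 0.2070, 0.1353, 0.1599, 0.1828, 0.1685], E[r] = 1.9593, γ^t·E[r] = 0.802525, running G = 5.997008
t=5: π = [0.1465, 0.2071, 0.1353, 0.1599, 0.1827, 0.1685], E[r] = 1.9595, γ^t·E[r] = 0.642077, running G = 6.639086
t=6: π = [0.1465, 0.2071, 0.1354, 0.1599, 0.1827, 0.1685], E[r] = 1.9595, γ^t·E[r] = 0.513677, running G = 7.152762
t=7: π = [0.1464, 0.2071, 0.1354, 0.1599, 0.1827, 0.1685], E[r] = 1.9595, γ^t·E[r] = 0.410944, running G = 7.563707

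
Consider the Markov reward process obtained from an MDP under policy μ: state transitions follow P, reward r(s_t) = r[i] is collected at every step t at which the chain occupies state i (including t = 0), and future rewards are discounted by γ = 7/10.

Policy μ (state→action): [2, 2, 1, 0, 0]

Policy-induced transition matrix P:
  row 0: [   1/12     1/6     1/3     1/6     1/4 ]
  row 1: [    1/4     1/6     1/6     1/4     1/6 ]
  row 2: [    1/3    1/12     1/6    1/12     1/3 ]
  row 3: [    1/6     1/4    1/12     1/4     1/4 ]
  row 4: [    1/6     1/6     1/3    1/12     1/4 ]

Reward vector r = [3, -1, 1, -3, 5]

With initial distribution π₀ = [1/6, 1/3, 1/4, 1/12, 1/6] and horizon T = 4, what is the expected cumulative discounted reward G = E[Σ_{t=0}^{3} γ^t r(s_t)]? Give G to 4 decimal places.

t=0: π = [0.1667, 0.3333, 0.2500, 0.0833, 0.1667], E[r] = 1.0000, γ^t·E[r] = 1.000000, running G = 1.000000
t=1: π = [0.2222, 0.1528, 0.2153, 0.1667, 0.2431], E[r] = 1.4444, γ^t·E[r] = 1.011111, running G = 2.011111
t=2: π = [0.1968, 0.1626, 0.2303, 0.1551, 0.2552], E[r] = 1.4688, γ^t·E[r] = 0.719688, running G = 2.730799
t=3: π = [0.2022, 0.1604, 0.2291, 0.1527, 0.2556], E[r] = 1.4955, γ^t·E[r] = 0.512945, running G = 3.243744

G = 3.2437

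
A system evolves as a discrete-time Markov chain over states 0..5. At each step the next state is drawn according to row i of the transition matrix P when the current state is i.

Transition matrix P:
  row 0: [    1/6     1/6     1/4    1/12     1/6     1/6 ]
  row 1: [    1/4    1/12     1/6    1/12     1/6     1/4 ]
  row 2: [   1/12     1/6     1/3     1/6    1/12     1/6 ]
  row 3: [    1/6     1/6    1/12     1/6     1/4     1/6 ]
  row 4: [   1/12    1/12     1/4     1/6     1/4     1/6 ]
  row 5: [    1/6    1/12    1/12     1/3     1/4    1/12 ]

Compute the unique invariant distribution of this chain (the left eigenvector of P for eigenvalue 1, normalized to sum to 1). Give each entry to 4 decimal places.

π = [0.1443, 0.1263, 0.2003, 0.1714, 0.1941, 0.1636]

Balance equations π_j = Σ_i π_i·P[i][j]:
  π_0 = 1/6·π_0 + 1/4·π_1 + 1/12·π_2 + 1/6·π_3 + 1/12·π_4 + 1/6·π_5
  π_1 = 1/6·π_0 + 1/12·π_1 + 1/6·π_2 + 1/6·π_3 + 1/12·π_4 + 1/12·π_5
  π_2 = 1/4·π_0 + 1/6·π_1 + 1/3·π_2 + 1/12·π_3 + 1/4·π_4 + 1/12·π_5
  π_3 = 1/12·π_0 + 1/12·π_1 + 1/6·π_2 + 1/6·π_3 + 1/6·π_4 + 1/3·π_5
  π_4 = 1/6·π_0 + 1/6·π_1 + 1/12·π_2 + 1/4·π_3 + 1/4·π_4 + 1/4·π_5
  normalize: π_0 + π_1 + π_2 + π_3 + π_4 + π_5 = 1
Solving the linear system gives exactly π = [32923/228112, 28819/228112, 45701/228112, 9773/57028, 22133/114056, 37311/228112].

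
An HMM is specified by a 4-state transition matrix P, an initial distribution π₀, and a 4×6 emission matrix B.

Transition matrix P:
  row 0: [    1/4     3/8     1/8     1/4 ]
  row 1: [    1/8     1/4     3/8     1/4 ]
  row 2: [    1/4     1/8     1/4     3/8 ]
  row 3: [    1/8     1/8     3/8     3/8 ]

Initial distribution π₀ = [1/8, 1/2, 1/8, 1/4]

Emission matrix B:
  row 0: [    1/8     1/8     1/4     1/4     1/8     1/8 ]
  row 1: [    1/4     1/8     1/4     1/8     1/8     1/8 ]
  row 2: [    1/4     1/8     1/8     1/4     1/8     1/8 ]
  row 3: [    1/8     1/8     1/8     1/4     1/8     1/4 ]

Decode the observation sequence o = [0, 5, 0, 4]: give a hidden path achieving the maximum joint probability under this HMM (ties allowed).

path = [1, 3, 2, 3]

t=0: δ = [1.562e-02, 1.250e-01, 3.125e-02, 3.125e-02]  (obs o_0=0)
t=1: δ = [1.953e-03, 3.906e-03, 5.859e-03, 7.812e-03]  ψ = [1, 1, 1, 1]  (obs o_1=5)
t=2: δ = [1.831e-04, 2.441e-04, 7.324e-04, 3.662e-04]  ψ = [2, 1, 3, 3]  (obs o_2=0)
t=3: δ = [2.289e-05, 1.144e-05, 2.289e-05, 3.433e-05]  ψ = [2, 2, 2, 2]  (obs o_3=4)
backtrack: best end state = 3; path = [1, 3, 2, 3]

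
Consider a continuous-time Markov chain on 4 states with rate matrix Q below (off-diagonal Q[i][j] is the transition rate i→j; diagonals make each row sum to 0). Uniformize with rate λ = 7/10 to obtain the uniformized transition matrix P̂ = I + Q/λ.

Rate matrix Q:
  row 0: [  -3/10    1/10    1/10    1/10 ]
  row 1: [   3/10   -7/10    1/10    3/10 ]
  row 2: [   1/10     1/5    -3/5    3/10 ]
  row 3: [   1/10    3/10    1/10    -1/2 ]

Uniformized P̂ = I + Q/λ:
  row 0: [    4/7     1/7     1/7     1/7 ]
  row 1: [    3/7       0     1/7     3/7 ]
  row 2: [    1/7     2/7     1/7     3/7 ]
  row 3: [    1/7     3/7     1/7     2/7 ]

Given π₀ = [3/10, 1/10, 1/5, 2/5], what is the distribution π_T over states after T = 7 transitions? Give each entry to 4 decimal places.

π = [0.3571, 0.2143, 0.1429, 0.2857]

t=0: π = [0.3000, 0.1000, 0.2000, 0.4000]
t=1: π = [0.3000, 0.2714, 0.1429, 0.2857]
t=2: π = [0.3490, 0.2061, 0.1429, 0.3020]
t=3: π = [0.3513, 0.2201, 0.1429, 0.2857]
t=4: π = [0.3563, 0.2135, 0.1429, 0.2874]
t=5: π = [0.3565, 0.2149, 0.1429, 0.2857]
t=6: π = [0.3571, 0.2142, 0.1429, 0.2859]
t=7: π = [0.3571, 0.2143, 0.1429, 0.2857]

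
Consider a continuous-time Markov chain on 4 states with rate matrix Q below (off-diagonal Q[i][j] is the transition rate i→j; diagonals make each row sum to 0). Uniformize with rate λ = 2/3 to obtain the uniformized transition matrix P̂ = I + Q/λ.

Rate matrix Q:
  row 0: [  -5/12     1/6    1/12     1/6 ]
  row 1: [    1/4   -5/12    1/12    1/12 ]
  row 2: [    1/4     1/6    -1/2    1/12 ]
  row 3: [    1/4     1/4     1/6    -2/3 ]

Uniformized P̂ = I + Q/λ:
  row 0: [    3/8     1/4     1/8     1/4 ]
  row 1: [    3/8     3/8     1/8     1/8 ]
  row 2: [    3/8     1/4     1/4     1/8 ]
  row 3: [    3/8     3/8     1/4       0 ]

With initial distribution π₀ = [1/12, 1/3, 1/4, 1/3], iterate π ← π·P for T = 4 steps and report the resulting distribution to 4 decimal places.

π = [0.3750, 0.3075, 0.1646, 0.1529]

t=0: π = [0.0833, 0.3333, 0.2500, 0.3333]
t=1: π = [0.3750, 0.3333, 0.1979, 0.0938]
t=2: π = [0.3750, 0.3034, 0.1615, 0.1602]
t=3: π = [0.3750, 0.3079, 0.1652, 0.1519]
t=4: π = [0.3750, 0.3075, 0.1646, 0.1529]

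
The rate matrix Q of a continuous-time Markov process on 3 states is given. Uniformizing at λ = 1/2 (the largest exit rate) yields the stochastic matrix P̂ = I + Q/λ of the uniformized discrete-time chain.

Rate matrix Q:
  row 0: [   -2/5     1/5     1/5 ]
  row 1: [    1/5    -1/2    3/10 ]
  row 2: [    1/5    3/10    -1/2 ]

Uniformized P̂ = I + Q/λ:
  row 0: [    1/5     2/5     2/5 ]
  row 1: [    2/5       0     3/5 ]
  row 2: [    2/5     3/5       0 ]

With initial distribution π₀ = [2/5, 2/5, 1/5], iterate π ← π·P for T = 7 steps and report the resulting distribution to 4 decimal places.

t=0: π = [0.4000, 0.4000, 0.2000]
t=1: π = [0.3200, 0.2800, 0.4000]
t=2: π = [0.3360, 0.3680, 0.2960]
t=3: π = [0.3328, 0.3120, 0.3552]
t=4: π = [0.3334, 0.3462, 0.3203]
t=5: π = [0.3333, 0.3256, 0.3411]
t=6: π = [0.3333, 0.3380, 0.3287]
t=7: π = [0.3333, 0.3305, 0.3361]

π = [0.3333, 0.3305, 0.3361]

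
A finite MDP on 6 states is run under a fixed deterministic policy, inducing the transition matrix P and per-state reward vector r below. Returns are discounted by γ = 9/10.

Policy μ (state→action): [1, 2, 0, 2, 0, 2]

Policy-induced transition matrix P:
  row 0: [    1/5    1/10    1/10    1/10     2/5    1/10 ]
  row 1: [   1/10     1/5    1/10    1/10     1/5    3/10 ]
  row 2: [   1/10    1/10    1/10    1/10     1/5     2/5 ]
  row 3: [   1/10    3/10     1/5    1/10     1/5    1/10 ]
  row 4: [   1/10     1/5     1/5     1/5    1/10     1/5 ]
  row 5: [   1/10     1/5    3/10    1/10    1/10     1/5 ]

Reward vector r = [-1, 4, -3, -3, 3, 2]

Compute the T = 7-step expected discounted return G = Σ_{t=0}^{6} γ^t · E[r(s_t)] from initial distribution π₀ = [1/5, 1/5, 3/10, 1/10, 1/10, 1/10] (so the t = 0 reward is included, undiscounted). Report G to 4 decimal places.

t=0: π = [0.2000, 0.2000, 0.3000, 0.1000, 0.1000, 0.1000], E[r] = -0.1000, γ^t·E[r] = -0.100000, running G = -0.100000
t=1: π = [0.1200, 0.1600, 0.1400, 0.1100, 0.2200, 0.2500], E[r] = 0.9300, γ^t·E[r] = 0.837000, running G = 0.737000
t=2: π = [0.1120, 0.1850, 0.1830, 0.1220, 0.1770, 0.2210], E[r] = 0.6860, γ^t·E[r] = 0.555660, running G = 1.292660
t=3: π = [0.1112, 0.1827, 0.1741, 0.1177, 0.1826, 0.2317], E[r] = 0.7554, γ^t·E[r] = 0.550687, running G = 1.843347
t=4: π = [0.1111, 0.1832, 0.1764, 0.1183, 0.1808, 0.2302], E[r] = 0.7408, γ^t·E[r] = 0.486026, running G = 2.329372
t=5: π = [0.1111, 0.1831, 0.1759, 0.1181, 0.1811, 0.2307], E[r] = 0.7438, γ^t·E[r] = 0.439207, running G = 2.768579
t=6: π = [0.1111, 0.1831, 0.1761, 0.1181, 0.1810, 0.2306], E[r] = 0.7431, γ^t·E[r] = 0.394909, running G = 3.163489

G = 3.1635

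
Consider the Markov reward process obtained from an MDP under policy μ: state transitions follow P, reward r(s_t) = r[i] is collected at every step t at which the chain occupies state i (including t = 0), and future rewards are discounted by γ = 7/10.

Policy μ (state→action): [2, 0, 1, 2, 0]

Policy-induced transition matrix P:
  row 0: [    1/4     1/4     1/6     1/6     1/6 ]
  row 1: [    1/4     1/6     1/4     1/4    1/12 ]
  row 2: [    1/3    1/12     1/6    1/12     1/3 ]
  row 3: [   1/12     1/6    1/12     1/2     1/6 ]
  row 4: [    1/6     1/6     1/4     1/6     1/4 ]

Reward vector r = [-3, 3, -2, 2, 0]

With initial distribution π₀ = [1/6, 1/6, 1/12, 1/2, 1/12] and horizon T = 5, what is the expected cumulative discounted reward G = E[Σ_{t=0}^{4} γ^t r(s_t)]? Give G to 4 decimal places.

G = 1.2386

t=0: π = [0.1667, 0.1667, 0.0833, 0.5000, 0.0833], E[r] = 0.8333, γ^t·E[r] = 0.833333, running G = 0.833333
t=1: π = [0.1667, 0.1736, 0.1458, 0.3403, 0.1736], E[r] = 0.4097, γ^t·E[r] = 0.286806, running G = 1.120139
t=2: π = [0.1910, 0.1684, 0.1672, 0.2824, 0.1910], E[r] = 0.1626, γ^t·E[r] = 0.079682, running G = 1.199821
t=3: π = [0.2010, 0.1686, 0.1731, 0.2609, 0.1964], E[r] = 0.0787, γ^t·E[r] = 0.026995, running G = 1.226816
t=4: π = [0.2046, 0.1690, 0.1753, 0.2533, 0.1978], E[r] = 0.0491, γ^t·E[r] = 0.011785, running G = 1.238601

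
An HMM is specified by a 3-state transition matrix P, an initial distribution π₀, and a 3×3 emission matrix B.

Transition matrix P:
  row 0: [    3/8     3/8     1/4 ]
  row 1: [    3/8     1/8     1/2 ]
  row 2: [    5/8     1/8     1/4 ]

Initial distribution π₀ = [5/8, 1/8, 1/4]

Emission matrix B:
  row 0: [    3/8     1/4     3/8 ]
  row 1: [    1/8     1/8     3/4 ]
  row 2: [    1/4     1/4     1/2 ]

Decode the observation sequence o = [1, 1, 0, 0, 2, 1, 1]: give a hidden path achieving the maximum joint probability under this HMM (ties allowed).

path = [0, 2, 0, 0, 1, 2, 0]

t=0: δ = [1.562e-01, 1.562e-02, 6.250e-02]  (obs o_0=1)
t=1: δ = [1.465e-02, 7.324e-03, 9.766e-03]  ψ = [0, 0, 0]  (obs o_1=1)
t=2: δ = [2.289e-03, 6.866e-04, 9.155e-04]  ψ = [2, 0, 0]  (obs o_2=0)
t=3: δ = [3.219e-04, 1.073e-04, 1.431e-04]  ψ = [0, 0, 0]  (obs o_3=0)
t=4: δ = [4.526e-05, 9.052e-05, 4.023e-05]  ψ = [0, 0, 0]  (obs o_4=2)
t=5: δ = [8.487e-06, 2.122e-06, 1.132e-05]  ψ = [1, 0, 1]  (obs o_5=1)
t=6: δ = [1.768e-06, 3.978e-07, 7.072e-07]  ψ = [2, 0, 2]  (obs o_6=1)
backtrack: best end state = 0; path = [0, 2, 0, 0, 1, 2, 0]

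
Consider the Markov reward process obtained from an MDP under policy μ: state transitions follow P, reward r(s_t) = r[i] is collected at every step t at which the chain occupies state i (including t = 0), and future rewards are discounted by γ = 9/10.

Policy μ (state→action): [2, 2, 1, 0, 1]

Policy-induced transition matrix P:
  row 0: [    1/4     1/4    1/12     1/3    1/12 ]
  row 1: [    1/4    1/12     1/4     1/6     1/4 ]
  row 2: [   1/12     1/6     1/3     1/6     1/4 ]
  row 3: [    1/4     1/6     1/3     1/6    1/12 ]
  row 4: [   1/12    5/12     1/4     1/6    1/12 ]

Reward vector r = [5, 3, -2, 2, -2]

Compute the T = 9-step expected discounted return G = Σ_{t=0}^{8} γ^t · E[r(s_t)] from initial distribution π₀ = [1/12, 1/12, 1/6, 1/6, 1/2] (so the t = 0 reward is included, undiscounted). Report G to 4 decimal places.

G = 5.1650

t=0: π = [0.0833, 0.0833, 0.1667, 0.1667, 0.5000], E[r] = -0.3333, γ^t·E[r] = -0.333333, running G = -0.333333
t=1: π = [0.1389, 0.2917, 0.2639, 0.1806, 0.1250], E[r] = 1.1528, γ^t·E[r] = 1.037500, running G = 0.704167
t=2: π = [0.1852, 0.1852, 0.2639, 0.1898, 0.1759], E[r] = 0.9815, γ^t·E[r] = 0.795000, running G = 1.499167
t=3: π = [0.1767, 0.2106, 0.2569, 0.1975, 0.1582], E[r] = 1.0802, γ^t·E[r] = 0.787500, running G = 2.286667
t=4: π = [0.1808, 0.2034, 0.2584, 0.1961, 0.1613], E[r] = 1.0671, γ^t·E[r] = 0.700102, running G = 2.986768
t=5: π = [0.1801, 0.2051, 0.2577, 0.1968, 0.1603], E[r] = 1.0731, γ^t·E[r] = 0.633645, running G = 3.620413
t=6: π = [0.1803, 0.2047, 0.2579, 0.1967, 0.1605], E[r] = 1.0723, γ^t·E[r] = 0.569840, running G = 4.190253
t=7: π = [0.1803, 0.2048, 0.2578, 0.1967, 0.1604], E[r] = 1.0726, γ^t·E[r] = 0.513024, running G = 4.703277
t=8: π = [0.1803, 0.2047, 0.2578, 0.1967, 0.1604], E[r] = 1.0726, γ^t·E[r] = 0.461700, running G = 5.164977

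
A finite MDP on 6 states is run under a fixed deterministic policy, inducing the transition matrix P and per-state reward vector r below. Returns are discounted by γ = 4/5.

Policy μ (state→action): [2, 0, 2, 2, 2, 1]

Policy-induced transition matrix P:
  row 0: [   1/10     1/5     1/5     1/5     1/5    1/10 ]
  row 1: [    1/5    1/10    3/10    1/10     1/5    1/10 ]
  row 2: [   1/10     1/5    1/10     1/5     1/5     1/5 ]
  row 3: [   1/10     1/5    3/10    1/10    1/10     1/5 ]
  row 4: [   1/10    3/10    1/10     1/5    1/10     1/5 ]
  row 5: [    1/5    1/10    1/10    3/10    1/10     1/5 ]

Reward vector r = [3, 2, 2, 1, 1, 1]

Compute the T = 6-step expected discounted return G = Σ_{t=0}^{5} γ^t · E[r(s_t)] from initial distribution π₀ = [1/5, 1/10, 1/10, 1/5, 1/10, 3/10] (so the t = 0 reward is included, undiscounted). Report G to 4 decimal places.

t=0: π = [0.2000, 0.1000, 0.1000, 0.2000, 0.1000, 0.3000], E[r] = 1.6000, γ^t·E[r] = 1.600000, running G = 1.600000
t=1: π = [0.1400, 0.1700, 0.1800, 0.2000, 0.1400, 0.1700], E[r] = 1.6300, γ^t·E[r] = 1.304000, running G = 2.904000
t=2: π = [0.1340, 0.1800, 0.1880, 0.1800, 0.1490, 0.1690], E[r] = 1.6360, γ^t·E[r] = 1.047040, running G = 3.951040
t=3: π = [0.1349, 0.1800, 0.1854, 0.1809, 0.1502, 0.1686], E[r] = 1.6352, γ^t·E[r] = 0.837222, running G = 4.788262
t=4: π = [0.1349, 0.1802, 0.1857, 0.1808, 0.1500, 0.1685], E[r] = 1.6356, γ^t·E[r] = 0.669921, running G = 5.458184
t=5: π = [0.1349, 0.1801, 0.1857, 0.1808, 0.1501, 0.1685], E[r] = 1.6355, γ^t·E[r] = 0.535934, running G = 5.994118

G = 5.9941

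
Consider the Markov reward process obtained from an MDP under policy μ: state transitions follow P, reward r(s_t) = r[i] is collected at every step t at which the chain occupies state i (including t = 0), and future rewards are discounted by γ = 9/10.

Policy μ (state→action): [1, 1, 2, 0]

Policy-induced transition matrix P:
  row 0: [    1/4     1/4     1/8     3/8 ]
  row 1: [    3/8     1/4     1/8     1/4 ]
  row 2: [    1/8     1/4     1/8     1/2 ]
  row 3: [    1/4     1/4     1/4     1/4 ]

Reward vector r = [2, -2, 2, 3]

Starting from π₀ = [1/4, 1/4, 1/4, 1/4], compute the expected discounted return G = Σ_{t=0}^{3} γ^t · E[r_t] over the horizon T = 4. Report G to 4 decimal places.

G = 4.4945

t=0: π = [0.2500, 0.2500, 0.2500, 0.2500], E[r] = 1.2500, γ^t·E[r] = 1.250000, running G = 1.250000
t=1: π = [0.2500, 0.2500, 0.1563, 0.3438], E[r] = 1.3438, γ^t·E[r] = 1.209375, running G = 2.459375
t=2: π = [0.2617, 0.2500, 0.1680, 0.3203], E[r] = 1.3203, γ^t·E[r] = 1.069453, running G = 3.528828
t=3: π = [0.2603, 0.2500, 0.1650, 0.3247], E[r] = 1.3247, γ^t·E[r] = 0.965711, running G = 4.494540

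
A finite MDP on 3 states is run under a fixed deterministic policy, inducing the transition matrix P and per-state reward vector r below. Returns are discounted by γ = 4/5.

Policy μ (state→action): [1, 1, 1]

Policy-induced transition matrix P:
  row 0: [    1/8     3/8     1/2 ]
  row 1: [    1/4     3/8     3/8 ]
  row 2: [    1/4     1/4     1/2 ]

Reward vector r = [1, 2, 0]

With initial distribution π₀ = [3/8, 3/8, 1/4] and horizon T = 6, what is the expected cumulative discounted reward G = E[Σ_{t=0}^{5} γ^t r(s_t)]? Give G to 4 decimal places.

t=0: π = [0.3750, 0.3750, 0.2500], E[r] = 1.1250, γ^t·E[r] = 1.125000, running G = 1.125000
t=1: π = [0.2031, 0.3438, 0.4531], E[r] = 0.8906, γ^t·E[r] = 0.712500, running G = 1.837500
t=2: π = [0.2246, 0.3184, 0.4570], E[r] = 0.8613, γ^t·E[r] = 0.551250, running G = 2.388750
t=3: π = [0.2219, 0.3179, 0.4602], E[r] = 0.8577, γ^t·E[r] = 0.439125, running G = 2.827875
t=4: π = [0.2223, 0.3175, 0.4603], E[r] = 0.8572, γ^t·E[r] = 0.351113, running G = 3.178988
t=5: π = [0.2222, 0.3175, 0.4603], E[r] = 0.8572, γ^t·E[r] = 0.280871, running G = 3.459859

G = 3.4599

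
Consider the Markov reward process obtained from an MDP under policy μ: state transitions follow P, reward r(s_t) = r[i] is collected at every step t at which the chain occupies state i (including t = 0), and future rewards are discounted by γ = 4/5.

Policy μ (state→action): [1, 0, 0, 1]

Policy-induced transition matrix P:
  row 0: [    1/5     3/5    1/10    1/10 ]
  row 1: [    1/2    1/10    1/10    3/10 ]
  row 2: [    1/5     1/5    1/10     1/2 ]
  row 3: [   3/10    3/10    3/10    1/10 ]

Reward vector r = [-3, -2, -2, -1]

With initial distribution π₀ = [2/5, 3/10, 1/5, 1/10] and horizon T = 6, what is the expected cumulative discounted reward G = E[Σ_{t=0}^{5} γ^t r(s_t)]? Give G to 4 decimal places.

G = -7.9160

t=0: π = [0.4000, 0.3000, 0.2000, 0.1000], E[r] = -2.3000, γ^t·E[r] = -2.300000, running G = -2.300000
t=1: π = [0.3000, 0.3400, 0.1200, 0.2400], E[r] = -2.0600, γ^t·E[r] = -1.648000, running G = -3.948000
t=2: π = [0.3260, 0.3100, 0.1480, 0.2160], E[r] = -2.1100, γ^t·E[r] = -1.350400, running G = -5.298400
t=3: π = [0.3146, 0.3210, 0.1432, 0.2212], E[r] = -2.0934, γ^t·E[r] = -1.071821, running G = -6.370221
t=4: π = [0.3184, 0.3159, 0.1442, 0.2215], E[r] = -2.0969, γ^t·E[r] = -0.858907, running G = -7.229127
t=5: π = [0.3169, 0.3179, 0.1443, 0.2209], E[r] = -2.0960, γ^t·E[r] = -0.686830, running G = -7.915957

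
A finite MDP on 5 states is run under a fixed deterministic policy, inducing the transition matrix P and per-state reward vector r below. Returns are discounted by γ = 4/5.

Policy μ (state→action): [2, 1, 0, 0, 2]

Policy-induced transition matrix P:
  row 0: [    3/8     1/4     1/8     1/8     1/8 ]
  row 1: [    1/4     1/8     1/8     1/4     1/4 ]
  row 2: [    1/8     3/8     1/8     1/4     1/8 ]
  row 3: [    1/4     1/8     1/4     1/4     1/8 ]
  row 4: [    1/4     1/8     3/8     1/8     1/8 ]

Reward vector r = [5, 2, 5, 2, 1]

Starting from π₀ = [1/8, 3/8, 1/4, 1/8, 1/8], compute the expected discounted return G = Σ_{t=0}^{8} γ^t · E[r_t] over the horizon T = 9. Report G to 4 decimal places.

G = 13.5128

t=0: π = [0.1250, 0.3750, 0.2500, 0.1250, 0.1250], E[r] = 3.0000, γ^t·E[r] = 3.000000, running G = 3.000000
t=1: π = [0.2344, 0.2031, 0.1719, 0.2188, 0.1719], E[r] = 3.0469, γ^t·E[r] = 2.437500, running G = 5.437500
t=2: π = [0.2578, 0.1973, 0.1953, 0.1992, 0.1504], E[r] = 3.2090, γ^t·E[r] = 2.053750, running G = 7.491250
t=3: π = [0.2578, 0.2061, 0.1875, 0.1990, 0.1497], E[r] = 3.1863, γ^t·E[r] = 1.631375, running G = 9.122625
t=4: π = [0.2588, 0.2041, 0.1873, 0.1991, 0.1508], E[r] = 3.1875, γ^t·E[r] = 1.305588, running G = 10.428213
t=5: π = [0.2589, 0.2042, 0.1876, 0.1988, 0.1505], E[r] = 3.1890, γ^t·E[r] = 1.044978, running G = 11.473190
t=6: π = [0.2589, 0.2043, 0.1875, 0.1988, 0.1505], E[r] = 3.1887, γ^t·E[r] = 0.835893, running G = 12.309083
t=7: π = [0.2589, 0.2042, 0.1875, 0.1988, 0.1505], E[r] = 3.1887, γ^t·E[r] = 0.668720, running G = 12.977803
t=8: π = [0.2589, 0.2042, 0.1875, 0.1988, 0.1505], E[r] = 3.1887, γ^t·E[r] = 0.534978, running G = 13.512781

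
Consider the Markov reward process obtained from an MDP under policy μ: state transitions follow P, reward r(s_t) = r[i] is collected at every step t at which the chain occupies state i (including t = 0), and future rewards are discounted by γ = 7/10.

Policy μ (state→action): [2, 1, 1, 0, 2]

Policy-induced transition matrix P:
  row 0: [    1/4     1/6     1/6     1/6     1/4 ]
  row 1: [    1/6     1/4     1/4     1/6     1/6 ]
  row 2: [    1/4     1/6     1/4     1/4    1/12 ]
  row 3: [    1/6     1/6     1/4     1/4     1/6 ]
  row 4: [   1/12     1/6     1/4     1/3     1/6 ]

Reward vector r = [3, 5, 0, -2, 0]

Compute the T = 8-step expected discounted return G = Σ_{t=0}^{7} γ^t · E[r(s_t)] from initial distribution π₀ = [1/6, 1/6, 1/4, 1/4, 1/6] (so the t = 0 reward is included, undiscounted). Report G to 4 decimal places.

G = 2.9824

t=0: π = [0.1667, 0.1667, 0.2500, 0.2500, 0.1667], E[r] = 0.8333, γ^t·E[r] = 0.833333, running G = 0.833333
t=1: π = [0.1875, 0.1806, 0.2361, 0.2361, 0.1597], E[r] = 0.9931, γ^t·E[r] = 0.695139, running G = 1.528472
t=2: π = [0.1887, 0.1817, 0.2344, 0.2326, 0.1626], E[r] = 1.0093, γ^t·E[r] = 0.494537, running G = 2.023009
t=3: π = [0.1884, 0.1818, 0.2343, 0.2327, 0.1629], E[r] = 1.0088, γ^t·E[r] = 0.346011, running G = 2.369020
t=4: π = [0.1883, 0.1818, 0.2343, 0.2327, 0.1628], E[r] = 1.0086, γ^t·E[r] = 0.242162, running G = 2.611182
t=5: π = [0.1883, 0.1818, 0.2343, 0.2327, 0.1628], E[r] = 1.0086, γ^t·E[r] = 0.169513, running G = 2.780694
t=6: π = [0.1883, 0.1818, 0.2343, 0.2327, 0.1628], E[r] = 1.0086, γ^t·E[r] = 0.118659, running G = 2.899354
t=7: π = [0.1883, 0.1818, 0.2343, 0.2327, 0.1628], E[r] = 1.0086, γ^t·E[r] = 0.083062, running G = 2.982415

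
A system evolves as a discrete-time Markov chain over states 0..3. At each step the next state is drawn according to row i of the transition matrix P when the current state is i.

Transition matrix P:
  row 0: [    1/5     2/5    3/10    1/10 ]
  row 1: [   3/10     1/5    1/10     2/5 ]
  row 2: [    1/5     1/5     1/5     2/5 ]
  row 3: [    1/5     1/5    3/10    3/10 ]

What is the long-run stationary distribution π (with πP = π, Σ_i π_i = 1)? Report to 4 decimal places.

Balance equations π_j = Σ_i π_i·P[i][j]:
  π_0 = 1/5·π_0 + 3/10·π_1 + 1/5·π_2 + 1/5·π_3
  π_1 = 2/5·π_0 + 1/5·π_1 + 1/5·π_2 + 1/5·π_3
  π_2 = 3/10·π_0 + 1/10·π_1 + 1/5·π_2 + 3/10·π_3
  normalize: π_0 + π_1 + π_2 + π_3 = 1
Solving the linear system gives exactly π = [11/49, 12/49, 123/539, 163/539].

π = [0.2245, 0.2449, 0.2282, 0.3024]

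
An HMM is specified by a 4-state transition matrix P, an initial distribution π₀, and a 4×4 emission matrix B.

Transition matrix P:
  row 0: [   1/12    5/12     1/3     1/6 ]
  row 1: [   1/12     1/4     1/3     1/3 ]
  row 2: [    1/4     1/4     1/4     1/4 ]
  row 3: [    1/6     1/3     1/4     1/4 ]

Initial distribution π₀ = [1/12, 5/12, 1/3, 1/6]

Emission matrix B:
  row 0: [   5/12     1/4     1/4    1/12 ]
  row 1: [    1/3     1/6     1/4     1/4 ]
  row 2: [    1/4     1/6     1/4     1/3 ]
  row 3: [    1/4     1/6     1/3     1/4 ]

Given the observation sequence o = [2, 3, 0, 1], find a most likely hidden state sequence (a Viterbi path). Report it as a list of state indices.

path = [1, 2, 0, 1]

t=0: δ = [2.083e-02, 1.042e-01, 8.333e-02, 5.556e-02]  (obs o_0=2)
t=1: δ = [1.736e-03, 6.510e-03, 1.157e-02, 8.681e-03]  ψ = [2, 1, 1, 1]  (obs o_1=3)
t=2: δ = [1.206e-03, 9.645e-04, 7.234e-04, 7.234e-04]  ψ = [2, 2, 2, 2]  (obs o_2=0)
t=3: δ = [4.521e-05, 8.372e-05, 6.698e-05, 5.358e-05]  ψ = [2, 0, 0, 1]  (obs o_3=1)
backtrack: best end state = 1; path = [1, 2, 0, 1]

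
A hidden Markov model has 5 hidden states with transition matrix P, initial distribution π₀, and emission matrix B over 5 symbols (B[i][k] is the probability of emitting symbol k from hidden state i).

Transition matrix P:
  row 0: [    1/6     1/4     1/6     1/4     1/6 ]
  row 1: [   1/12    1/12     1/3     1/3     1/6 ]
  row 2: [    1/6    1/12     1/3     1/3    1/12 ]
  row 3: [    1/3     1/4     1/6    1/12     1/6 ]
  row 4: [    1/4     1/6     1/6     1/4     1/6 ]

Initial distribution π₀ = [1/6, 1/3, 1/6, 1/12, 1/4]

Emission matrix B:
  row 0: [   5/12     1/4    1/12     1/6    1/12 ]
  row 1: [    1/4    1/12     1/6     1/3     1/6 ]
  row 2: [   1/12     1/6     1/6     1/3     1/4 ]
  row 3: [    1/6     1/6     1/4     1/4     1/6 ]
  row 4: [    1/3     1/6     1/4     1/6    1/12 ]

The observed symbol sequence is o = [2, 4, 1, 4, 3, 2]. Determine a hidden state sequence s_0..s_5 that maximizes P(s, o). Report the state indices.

t=0: δ = [1.389e-02, 5.556e-02, 2.778e-02, 2.083e-02, 6.250e-02]  (obs o_0=2)
t=1: δ = [1.302e-03, 1.736e-03, 4.630e-03, 3.086e-03, 8.681e-04]  ψ = [4, 4, 1, 1, 4]  (obs o_1=4)
t=2: δ = [2.572e-04, 6.430e-05, 2.572e-04, 2.572e-04, 8.573e-05]  ψ = [3, 3, 2, 2, 3]  (obs o_2=1)
t=3: δ = [7.144e-06, 1.072e-05, 2.143e-05, 1.429e-05, 3.572e-06]  ψ = [3, 0, 2, 2, 0]  (obs o_3=4)
t=4: δ = [7.938e-07, 1.191e-06, 2.381e-06, 1.786e-06, 3.969e-07]  ψ = [3, 3, 2, 2, 3]  (obs o_4=3)
t=5: δ = [4.961e-08, 7.442e-08, 1.323e-07, 1.985e-07, 7.442e-08]  ψ = [3, 3, 2, 2, 3]  (obs o_5=2)
backtrack: best end state = 3; path = [1, 2, 2, 2, 2, 3]

path = [1, 2, 2, 2, 2, 3]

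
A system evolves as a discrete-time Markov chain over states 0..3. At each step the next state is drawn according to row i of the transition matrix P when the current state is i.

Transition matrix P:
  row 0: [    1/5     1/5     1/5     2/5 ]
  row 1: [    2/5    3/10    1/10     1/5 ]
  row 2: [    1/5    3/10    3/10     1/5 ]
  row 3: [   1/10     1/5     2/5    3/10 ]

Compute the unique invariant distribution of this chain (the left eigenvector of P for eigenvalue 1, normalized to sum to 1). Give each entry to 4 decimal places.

Balance equations π_j = Σ_i π_i·P[i][j]:
  π_0 = 1/5·π_0 + 2/5·π_1 + 1/5·π_2 + 1/10·π_3
  π_1 = 1/5·π_0 + 3/10·π_1 + 3/10·π_2 + 1/5·π_3
  π_2 = 1/5·π_0 + 1/10·π_1 + 3/10·π_2 + 2/5·π_3
  normalize: π_0 + π_1 + π_2 + π_3 = 1
Solving the linear system gives exactly π = [35/157, 118/471, 40/157, 128/471].

π = [0.2229, 0.2505, 0.2548, 0.2718]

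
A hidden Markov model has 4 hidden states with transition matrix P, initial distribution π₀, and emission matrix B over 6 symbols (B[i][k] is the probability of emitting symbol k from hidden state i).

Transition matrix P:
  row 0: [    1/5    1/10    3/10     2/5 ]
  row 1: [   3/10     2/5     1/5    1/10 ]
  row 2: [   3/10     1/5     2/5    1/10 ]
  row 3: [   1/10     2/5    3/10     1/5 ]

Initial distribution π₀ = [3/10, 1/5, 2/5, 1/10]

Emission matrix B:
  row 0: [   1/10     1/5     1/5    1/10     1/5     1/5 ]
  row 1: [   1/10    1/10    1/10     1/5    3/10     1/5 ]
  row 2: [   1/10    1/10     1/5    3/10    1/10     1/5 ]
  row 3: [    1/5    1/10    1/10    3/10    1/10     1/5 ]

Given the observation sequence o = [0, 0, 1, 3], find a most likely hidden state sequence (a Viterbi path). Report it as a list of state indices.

path = [2, 2, 0, 3]

t=0: δ = [3.000e-02, 2.000e-02, 4.000e-02, 2.000e-02]  (obs o_0=0)
t=1: δ = [1.200e-03, 8.000e-04, 1.600e-03, 2.400e-03]  ψ = [2, 1, 2, 0]  (obs o_1=0)
t=2: δ = [9.600e-05, 9.600e-05, 7.200e-05, 4.800e-05]  ψ = [2, 3, 3, 0]  (obs o_2=1)
t=3: δ = [2.880e-06, 7.680e-06, 8.640e-06, 1.152e-05]  ψ = [1, 1, 0, 0]  (obs o_3=3)
backtrack: best end state = 3; path = [2, 2, 0, 3]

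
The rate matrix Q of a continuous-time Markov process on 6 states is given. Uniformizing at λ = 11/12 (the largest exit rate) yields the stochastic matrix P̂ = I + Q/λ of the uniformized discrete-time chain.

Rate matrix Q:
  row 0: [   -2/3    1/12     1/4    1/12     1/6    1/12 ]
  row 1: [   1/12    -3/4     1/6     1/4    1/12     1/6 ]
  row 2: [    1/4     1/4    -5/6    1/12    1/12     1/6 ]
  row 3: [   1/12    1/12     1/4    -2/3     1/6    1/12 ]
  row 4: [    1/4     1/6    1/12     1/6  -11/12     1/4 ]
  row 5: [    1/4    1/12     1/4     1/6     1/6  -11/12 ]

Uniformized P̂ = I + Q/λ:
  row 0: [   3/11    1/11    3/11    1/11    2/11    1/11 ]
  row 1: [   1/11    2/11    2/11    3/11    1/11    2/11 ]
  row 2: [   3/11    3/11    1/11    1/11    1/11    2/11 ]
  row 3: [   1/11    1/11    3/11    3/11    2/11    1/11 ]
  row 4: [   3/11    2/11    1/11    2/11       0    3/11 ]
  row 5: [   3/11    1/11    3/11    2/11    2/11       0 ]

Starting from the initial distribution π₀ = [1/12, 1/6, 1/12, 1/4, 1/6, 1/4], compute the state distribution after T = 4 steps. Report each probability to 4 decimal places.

π = [0.2133, 0.1526, 0.1995, 0.1740, 0.1268, 0.1338]

t=0: π = [0.0833, 0.1667, 0.0833, 0.2500, 0.1667, 0.2500]
t=1: π = [0.1970, 0.1364, 0.2121, 0.2045, 0.1288, 0.1212]
t=2: π = [0.2107, 0.1536, 0.1983, 0.1756, 0.1267, 0.1350]
t=3: π = [0.2129, 0.1525, 0.1997, 0.1746, 0.1268, 0.1337]
t=4: π = [0.2133, 0.1526, 0.1995, 0.1740, 0.1268, 0.1338]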